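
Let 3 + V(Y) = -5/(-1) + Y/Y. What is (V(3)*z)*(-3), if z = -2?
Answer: 18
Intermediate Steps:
V(Y) = 3 (V(Y) = -3 + (-5/(-1) + Y/Y) = -3 + (-5*(-1) + 1) = -3 + (5 + 1) = -3 + 6 = 3)
(V(3)*z)*(-3) = (3*(-2))*(-3) = -6*(-3) = 18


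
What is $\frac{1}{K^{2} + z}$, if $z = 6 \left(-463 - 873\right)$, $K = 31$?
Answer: $- \frac{1}{7055} \approx -0.00014174$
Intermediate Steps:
$z = -8016$ ($z = 6 \left(-463 - 873\right) = 6 \left(-1336\right) = -8016$)
$\frac{1}{K^{2} + z} = \frac{1}{31^{2} - 8016} = \frac{1}{961 - 8016} = \frac{1}{-7055} = - \frac{1}{7055}$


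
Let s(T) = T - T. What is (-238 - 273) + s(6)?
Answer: -511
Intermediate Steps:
s(T) = 0
(-238 - 273) + s(6) = (-238 - 273) + 0 = -511 + 0 = -511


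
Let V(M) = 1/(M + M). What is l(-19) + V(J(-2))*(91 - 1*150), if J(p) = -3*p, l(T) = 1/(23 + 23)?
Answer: -1351/276 ≈ -4.8949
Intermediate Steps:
l(T) = 1/46
V(M) = 1/(2*M)
l(-19) + V(J(-2))*(91 - 1*150) = 1/46 + (1/(2*((-3*(-2)))))*(91 - 1*150) = 1/46 + ((½)/6)*(91 - 150) = 1/46 + ((½)*(⅙))*(-59) = 1/46 + (1/12)*(-59) = 1/46 - 59/12 = -1351/276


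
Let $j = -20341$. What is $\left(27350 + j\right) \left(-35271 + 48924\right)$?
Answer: $95693877$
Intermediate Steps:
$\left(27350 + j\right) \left(-35271 + 48924\right) = \left(27350 - 20341\right) \left(-35271 + 48924\right) = 7009 \cdot 13653 = 95693877$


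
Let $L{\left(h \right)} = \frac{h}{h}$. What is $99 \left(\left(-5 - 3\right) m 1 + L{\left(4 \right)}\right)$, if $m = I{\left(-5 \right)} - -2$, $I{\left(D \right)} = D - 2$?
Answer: $4059$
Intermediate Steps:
$I{\left(D \right)} = -2 + D$ ($I{\left(D \right)} = D - 2 = -2 + D$)
$L{\left(h \right)} = 1$
$m = -5$ ($m = \left(-2 - 5\right) - -2 = -7 + 2 = -5$)
$99 \left(\left(-5 - 3\right) m 1 + L{\left(4 \right)}\right) = 99 \left(\left(-5 - 3\right) \left(-5\right) 1 + 1\right) = 99 \left(\left(-8\right) \left(-5\right) 1 + 1\right) = 99 \left(40 \cdot 1 + 1\right) = 99 \left(40 + 1\right) = 99 \cdot 41 = 4059$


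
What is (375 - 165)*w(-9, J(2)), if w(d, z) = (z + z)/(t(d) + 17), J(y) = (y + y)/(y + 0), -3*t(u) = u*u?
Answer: -84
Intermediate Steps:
t(u) = -u**2/3 (t(u) = -u*u/3 = -u**2/3)
J(y) = 2 (J(y) = (2*y)/y = 2)
w(d, z) = 2*z/(17 - d**2/3) (w(d, z) = (z + z)/(-d**2/3 + 17) = (2*z)/(17 - d**2/3) = 2*z/(17 - d**2/3))
(375 - 165)*w(-9, J(2)) = (375 - 165)*(-6*2/(-51 + (-9)**2)) = 210*(-6*2/(-51 + 81)) = 210*(-6*2/30) = 210*(-6*2*1/30) = 210*(-2/5) = -84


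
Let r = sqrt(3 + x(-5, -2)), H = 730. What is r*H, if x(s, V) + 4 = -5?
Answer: 730*I*sqrt(6) ≈ 1788.1*I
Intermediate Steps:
x(s, V) = -9 (x(s, V) = -4 - 5 = -9)
r = I*sqrt(6) (r = sqrt(3 - 9) = sqrt(-6) = I*sqrt(6) ≈ 2.4495*I)
r*H = (I*sqrt(6))*730 = 730*I*sqrt(6)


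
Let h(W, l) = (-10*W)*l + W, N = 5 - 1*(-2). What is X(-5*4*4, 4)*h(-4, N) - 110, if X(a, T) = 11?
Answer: 2926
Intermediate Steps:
N = 7 (N = 5 + 2 = 7)
h(W, l) = W - 10*W*l (h(W, l) = -10*W*l + W = W - 10*W*l)
X(-5*4*4, 4)*h(-4, N) - 110 = 11*(-4*(1 - 10*7)) - 110 = 11*(-4*(1 - 70)) - 110 = 11*(-4*(-69)) - 110 = 11*276 - 110 = 3036 - 110 = 2926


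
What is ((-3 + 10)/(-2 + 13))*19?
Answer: 133/11 ≈ 12.091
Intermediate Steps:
((-3 + 10)/(-2 + 13))*19 = (7/11)*19 = 133/11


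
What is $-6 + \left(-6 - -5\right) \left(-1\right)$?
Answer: $-5$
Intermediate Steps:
$-6 + \left(-6 - -5\right) \left(-1\right) = -6 + \left(-6 + 5\right) \left(-1\right) = -6 - -1 = -6 + 1 = -5$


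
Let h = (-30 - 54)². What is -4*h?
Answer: -28224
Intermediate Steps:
h = 7056 (h = (-84)² = 7056)
-4*h = -4*7056 = -28224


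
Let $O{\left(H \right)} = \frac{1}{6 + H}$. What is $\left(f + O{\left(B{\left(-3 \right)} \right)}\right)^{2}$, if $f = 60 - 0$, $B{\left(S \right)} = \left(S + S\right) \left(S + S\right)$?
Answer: $\frac{6355441}{1764} \approx 3602.9$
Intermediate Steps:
$B{\left(S \right)} = 4 S^{2}$ ($B{\left(S \right)} = 2 S 2 S = 4 S^{2}$)
$f = 60$ ($f = 60 + 0 = 60$)
$\left(f + O{\left(B{\left(-3 \right)} \right)}\right)^{2} = \left(60 + \frac{1}{6 + 4 \left(-3\right)^{2}}\right)^{2} = \left(60 + \frac{1}{6 + 4 \cdot 9}\right)^{2} = \left(60 + \frac{1}{6 + 36}\right)^{2} = \left(60 + \frac{1}{42}\right)^{2} = \left(\frac{2521}{42}\right)^{2} = \frac{6355441}{1764}$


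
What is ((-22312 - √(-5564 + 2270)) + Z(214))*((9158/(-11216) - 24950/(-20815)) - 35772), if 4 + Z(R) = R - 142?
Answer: 4644146311652945/5836526 + 2505383732235*I*√366/23346104 ≈ 7.957e+8 + 2.0531e+6*I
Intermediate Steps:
Z(R) = -146 + R (Z(R) = -4 + (R - 142) = -4 + (-142 + R) = -146 + R)
((-22312 - √(-5564 + 2270)) + Z(214))*((9158/(-11216) - 24950/(-20815)) - 35772) = ((-22312 - √(-5564 + 2270)) + (-146 + 214))*((9158/(-11216) - 24950/(-20815)) - 35772) = ((-22312 - √(-3294)) + 68)*((9158*(-1/11216) - 24950*(-1/20815)) - 35772) = ((-22312 - 3*I*√366) + 68)*((-4579/5608 + 4990/4163) - 35772) = ((-22312 - 3*I*√366) + 68)*(8921543/23346104 - 35772) = (-22244 - 3*I*√366)*(-835127910745/23346104) = 4644146311652945/5836526 + 2505383732235*I*√366/23346104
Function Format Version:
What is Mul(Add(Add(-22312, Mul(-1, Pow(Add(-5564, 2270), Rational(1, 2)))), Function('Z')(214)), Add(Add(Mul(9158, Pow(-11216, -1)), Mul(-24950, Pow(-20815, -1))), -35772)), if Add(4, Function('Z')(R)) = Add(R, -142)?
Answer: Add(Rational(4644146311652945, 5836526), Mul(Rational(2505383732235, 23346104), I, Pow(366, Rational(1, 2)))) ≈ Add(7.9570e+8, Mul(2.0531e+6, I))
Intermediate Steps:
Function('Z')(R) = Add(-146, R) (Function('Z')(R) = Add(-4, Add(R, -142)) = Add(-4, Add(-142, R)) = Add(-146, R))
Mul(Add(Add(-22312, Mul(-1, Pow(Add(-5564, 2270), Rational(1, 2)))), Function('Z')(214)), Add(Add(Mul(9158, Pow(-11216, -1)), Mul(-24950, Pow(-20815, -1))), -35772)) = Mul(Add(Add(-22312, Mul(-1, Pow(Add(-5564, 2270), Rational(1, 2)))), Add(-146, 214)), Add(Add(Mul(9158, Pow(-11216, -1)), Mul(-24950, Pow(-20815, -1))), -35772)) = Mul(Add(Add(-22312, Mul(-1, Pow(-3294, Rational(1, 2)))), 68), Add(Add(Mul(9158, Rational(-1, 11216)), Mul(-24950, Rational(-1, 20815))), -35772)) = Mul(Add(Add(-22312, Mul(-1, Mul(3, I, Pow(366, Rational(1, 2))))), 68), Add(Add(Rational(-4579, 5608), Rational(4990, 4163)), -35772)) = Mul(Add(Add(-22312, Mul(-3, I, Pow(366, Rational(1, 2)))), 68), Add(Rational(8921543, 23346104), -35772)) = Mul(Add(-22244, Mul(-3, I, Pow(366, Rational(1, 2)))), Rational(-835127910745, 23346104)) = Add(Rational(4644146311652945, 5836526), Mul(Rational(2505383732235, 23346104), I, Pow(366, Rational(1, 2))))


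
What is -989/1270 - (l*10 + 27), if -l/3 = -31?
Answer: -1216379/1270 ≈ -957.78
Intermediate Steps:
l = 93 (l = -3*(-31) = 93)
-989/1270 - (l*10 + 27) = -989/1270 - (93*10 + 27) = -989*1/1270 - (930 + 27) = -989/1270 - 1*957 = -989/1270 - 957 = -1216379/1270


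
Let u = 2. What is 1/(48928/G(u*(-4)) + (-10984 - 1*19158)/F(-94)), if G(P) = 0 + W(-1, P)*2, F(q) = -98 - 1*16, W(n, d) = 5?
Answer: 285/1469803 ≈ 0.00019390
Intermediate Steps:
F(q) = -114 (F(q) = -98 - 16 = -114)
G(P) = 10 (G(P) = 0 + 5*2 = 0 + 10 = 10)
1/(48928/G(u*(-4)) + (-10984 - 1*19158)/F(-94)) = 1/(48928/10 + (-10984 - 1*19158)/(-114)) = 1/(48928*(1/10) + (-10984 - 19158)*(-1/114)) = 1/(24464/5 - 30142*(-1/114)) = 1/(24464/5 + 15071/57) = 1/(1469803/285) = 285/1469803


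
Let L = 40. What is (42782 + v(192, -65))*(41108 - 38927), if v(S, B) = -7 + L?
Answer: 93379515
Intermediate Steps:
v(S, B) = 33 (v(S, B) = -7 + 40 = 33)
(42782 + v(192, -65))*(41108 - 38927) = (42782 + 33)*(41108 - 38927) = 42815*2181 = 93379515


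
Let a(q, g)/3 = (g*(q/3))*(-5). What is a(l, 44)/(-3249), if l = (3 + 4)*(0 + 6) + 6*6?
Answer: 5720/1083 ≈ 5.2816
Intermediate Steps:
l = 78 (l = 7*6 + 36 = 42 + 36 = 78)
a(q, g) = -5*g*q (a(q, g) = 3*((g*(q/3))*(-5)) = 3*((g*q/3)*(-5)) = 3*(-5*g*q/3) = -5*g*q)
a(l, 44)/(-3249) = -5*44*78/(-3249) = -17160*(-1/3249) = 5720/1083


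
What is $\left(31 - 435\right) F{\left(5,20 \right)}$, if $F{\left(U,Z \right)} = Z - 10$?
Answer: $-4040$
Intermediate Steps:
$F{\left(U,Z \right)} = -10 + Z$
$\left(31 - 435\right) F{\left(5,20 \right)} = \left(31 - 435\right) \left(-10 + 20\right) = \left(-404\right) 10 = -4040$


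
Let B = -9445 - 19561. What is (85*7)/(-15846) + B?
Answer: -459629671/15846 ≈ -29006.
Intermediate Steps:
B = -29006
(85*7)/(-15846) + B = (85*7)/(-15846) - 29006 = 595*(-1/15846) - 29006 = -595/15846 - 29006 = -459629671/15846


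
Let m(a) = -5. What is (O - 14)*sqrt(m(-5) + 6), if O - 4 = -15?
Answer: -25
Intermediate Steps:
O = -11 (O = 4 - 15 = -11)
(O - 14)*sqrt(m(-5) + 6) = (-11 - 14)*sqrt(-5 + 6) = -25*sqrt(1) = -25*1 = -25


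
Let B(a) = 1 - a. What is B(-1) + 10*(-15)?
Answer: -148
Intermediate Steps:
B(-1) + 10*(-15) = (1 - 1*(-1)) + 10*(-15) = (1 + 1) - 150 = 2 - 150 = -148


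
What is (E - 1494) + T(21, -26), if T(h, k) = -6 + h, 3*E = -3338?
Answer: -7775/3 ≈ -2591.7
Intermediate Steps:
E = -3338/3 (E = (⅓)*(-3338) = -3338/3 ≈ -1112.7)
(E - 1494) + T(21, -26) = (-3338/3 - 1494) + (-6 + 21) = -7820/3 + 15 = -7775/3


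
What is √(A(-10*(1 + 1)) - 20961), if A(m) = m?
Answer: I*√20981 ≈ 144.85*I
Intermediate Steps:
√(A(-10*(1 + 1)) - 20961) = √(-10*(1 + 1) - 20961) = √(-10*2 - 20961) = √(-20 - 20961) = √(-20981) = I*√20981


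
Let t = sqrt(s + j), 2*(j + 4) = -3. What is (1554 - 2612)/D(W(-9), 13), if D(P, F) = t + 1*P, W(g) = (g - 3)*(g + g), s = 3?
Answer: -457056/93317 + 1058*I*sqrt(10)/93317 ≈ -4.8979 + 0.035853*I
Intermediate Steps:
W(g) = 2*g*(-3 + g) (W(g) = (-3 + g)*(2*g) = 2*g*(-3 + g))
j = -11/2 (j = -4 + (1/2)*(-3) = -4 - 3/2 = -11/2 ≈ -5.5000)
t = I*sqrt(10)/2 (t = sqrt(3 - 11/2) = sqrt(-5/2) = I*sqrt(10)/2 ≈ 1.5811*I)
D(P, F) = P + I*sqrt(10)/2 (D(P, F) = I*sqrt(10)/2 + 1*P = I*sqrt(10)/2 + P = P + I*sqrt(10)/2)
(1554 - 2612)/D(W(-9), 13) = (1554 - 2612)/(2*(-9)*(-3 - 9) + I*sqrt(10)/2) = -1058/(2*(-9)*(-12) + I*sqrt(10)/2) = -1058/(216 + I*sqrt(10)/2)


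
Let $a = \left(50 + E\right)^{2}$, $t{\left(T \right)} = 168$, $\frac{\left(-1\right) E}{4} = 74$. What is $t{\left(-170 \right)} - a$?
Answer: $-60348$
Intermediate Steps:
$E = -296$ ($E = \left(-4\right) 74 = -296$)
$a = 60516$ ($a = \left(50 - 296\right)^{2} = \left(-246\right)^{2} = 60516$)
$t{\left(-170 \right)} - a = 168 - 60516 = -60348$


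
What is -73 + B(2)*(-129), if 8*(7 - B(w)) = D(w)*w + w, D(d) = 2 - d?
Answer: -3775/4 ≈ -943.75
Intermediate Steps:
B(w) = 7 - w/8 - w*(2 - w)/8 (B(w) = 7 - ((2 - w)*w + w)/8 = 7 - (w*(2 - w) + w)/8 = 7 - (w + w*(2 - w))/8 = 7 + (-w/8 - w*(2 - w)/8) = 7 - w/8 - w*(2 - w)/8)
-73 + B(2)*(-129) = -73 + (7 - ⅛*2 + (⅛)*2*(-2 + 2))*(-129) = -73 + (7 - ¼ + (⅛)*2*0)*(-129) = -73 + (7 - ¼ + 0)*(-129) = -73 + (27/4)*(-129) = -73 - 3483/4 = -3775/4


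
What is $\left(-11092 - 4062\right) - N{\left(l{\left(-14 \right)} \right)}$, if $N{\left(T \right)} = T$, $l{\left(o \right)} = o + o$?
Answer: $-15126$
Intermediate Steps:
$l{\left(o \right)} = 2 o$
$\left(-11092 - 4062\right) - N{\left(l{\left(-14 \right)} \right)} = \left(-11092 - 4062\right) - 2 \left(-14\right) = -15154 - -28 = -15154 + 28 = -15126$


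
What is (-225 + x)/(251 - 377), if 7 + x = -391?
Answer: 89/18 ≈ 4.9444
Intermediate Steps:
x = -398 (x = -7 - 391 = -398)
(-225 + x)/(251 - 377) = (-225 - 398)/(251 - 377) = -623/(-126) = -623*(-1/126) = 89/18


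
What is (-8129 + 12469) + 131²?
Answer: 21501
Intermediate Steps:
(-8129 + 12469) + 131² = 4340 + 17161 = 21501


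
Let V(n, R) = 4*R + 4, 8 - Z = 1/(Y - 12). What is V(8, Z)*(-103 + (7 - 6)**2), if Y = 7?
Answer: -18768/5 ≈ -3753.6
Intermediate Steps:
Z = 41/5 (Z = 8 - 1/(7 - 12) = 8 - 1/(-5) = 8 - 1*(-1/5) = 8 + 1/5 = 41/5 ≈ 8.2000)
V(n, R) = 4 + 4*R
V(8, Z)*(-103 + (7 - 6)**2) = (4 + 4*(41/5))*(-103 + (7 - 6)**2) = (4 + 164/5)*(-103 + 1**2) = 184*(-103 + 1)/5 = (184/5)*(-102) = -18768/5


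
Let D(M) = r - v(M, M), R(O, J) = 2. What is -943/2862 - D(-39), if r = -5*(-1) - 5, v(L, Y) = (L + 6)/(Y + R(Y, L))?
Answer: 59555/105894 ≈ 0.56240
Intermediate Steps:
v(L, Y) = (6 + L)/(2 + Y) (v(L, Y) = (L + 6)/(Y + 2) = (6 + L)/(2 + Y))
r = 0 (r = 5 - 5 = 0)
D(M) = -(6 + M)/(2 + M) (D(M) = 0 - (6 + M)/(2 + M) = -(6 + M)/(2 + M))
-943/2862 - D(-39) = -943/2862 - (-6 - 1*(-39))/(2 - 39) = -943*1/2862 - (-6 + 39)/(-37) = -943/2862 - (-1)*33/37 = -943/2862 - 1*(-33/37) = -943/2862 + 33/37 = 59555/105894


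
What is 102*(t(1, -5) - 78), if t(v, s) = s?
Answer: -8466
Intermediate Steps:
102*(t(1, -5) - 78) = 102*(-5 - 78) = 102*(-83) = -8466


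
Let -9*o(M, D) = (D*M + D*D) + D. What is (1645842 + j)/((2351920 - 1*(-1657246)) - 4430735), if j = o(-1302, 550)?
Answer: -15225628/3794121 ≈ -4.0130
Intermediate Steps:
o(M, D) = -D/9 - D**2/9 - D*M/9 (o(M, D) = -((D*M + D*D) + D)/9 = -((D*M + D**2) + D)/9 = -((D**2 + D*M) + D)/9 = -(D + D**2 + D*M)/9 = -D/9 - D**2/9 - D*M/9)
j = 413050/9 (j = -1/9*550*(1 + 550 - 1302) = -1/9*550*(-751) = 413050/9 ≈ 45894.)
(1645842 + j)/((2351920 - 1*(-1657246)) - 4430735) = (1645842 + 413050/9)/((2351920 - 1*(-1657246)) - 4430735) = 15225628/(9*((2351920 + 1657246) - 4430735)) = 15225628/(9*(4009166 - 4430735)) = (15225628/9)/(-421569) = (15225628/9)*(-1/421569) = -15225628/3794121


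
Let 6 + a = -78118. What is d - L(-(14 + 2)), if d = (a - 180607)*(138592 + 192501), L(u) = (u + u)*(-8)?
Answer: -85664023239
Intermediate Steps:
a = -78124 (a = -6 - 78118 = -78124)
L(u) = -16*u (L(u) = (2*u)*(-8) = -16*u)
d = -85664022983 (d = (-78124 - 180607)*(138592 + 192501) = -258731*331093 = -85664022983)
d - L(-(14 + 2)) = -85664022983 - (-16)*(-(14 + 2)) = -85664022983 - (-16)*(-1*16) = -85664022983 - (-16)*(-16) = -85664022983 - 1*256 = -85664022983 - 256 = -85664023239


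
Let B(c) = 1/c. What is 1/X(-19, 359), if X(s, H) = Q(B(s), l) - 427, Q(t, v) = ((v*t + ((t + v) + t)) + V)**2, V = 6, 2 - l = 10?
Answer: -361/153123 ≈ -0.0023576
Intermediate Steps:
l = -8 (l = 2 - 1*10 = 2 - 10 = -8)
Q(t, v) = (6 + v + 2*t + t*v)**2 (Q(t, v) = ((v*t + ((t + v) + t)) + 6)**2 = ((t*v + (v + 2*t)) + 6)**2 = ((v + 2*t + t*v) + 6)**2 = (6 + v + 2*t + t*v)**2)
X(s, H) = -427 + (-2 - 6/s)**2 (X(s, H) = (6 - 8 + 2/s - 8/s)**2 - 427 = (-2 - 6/s)**2 - 427 = -427 + (-2 - 6/s)**2)
1/X(-19, 359) = 1/(-423 + 24/(-19) + 36/(-19)**2) = 1/(-423 + 24*(-1/19) + 36*(1/361)) = 1/(-423 - 24/19 + 36/361) = 1/(-153123/361) = -361/153123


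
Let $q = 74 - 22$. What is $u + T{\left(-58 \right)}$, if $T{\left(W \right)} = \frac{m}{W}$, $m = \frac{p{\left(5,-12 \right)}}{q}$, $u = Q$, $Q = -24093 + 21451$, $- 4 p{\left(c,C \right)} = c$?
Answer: $- \frac{31873083}{12064} \approx -2642.0$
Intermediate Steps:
$p{\left(c,C \right)} = - \frac{c}{4}$
$q = 52$
$Q = -2642$
$u = -2642$
$m = - \frac{5}{208}$ ($m = \frac{\left(- \frac{1}{4}\right) 5}{52} = \left(- \frac{5}{4}\right) \frac{1}{52} = - \frac{5}{208} \approx -0.024038$)
$T{\left(W \right)} = - \frac{5}{208 W}$
$u + T{\left(-58 \right)} = -2642 - \frac{5}{208 \left(-58\right)} = -2642 - - \frac{5}{12064} = -2642 + \frac{5}{12064} = - \frac{31873083}{12064}$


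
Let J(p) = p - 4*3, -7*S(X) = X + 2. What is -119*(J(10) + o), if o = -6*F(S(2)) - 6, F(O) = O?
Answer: 544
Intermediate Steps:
S(X) = -2/7 - X/7 (S(X) = -(X + 2)/7 = -(2 + X)/7 = -2/7 - X/7)
J(p) = -12 + p (J(p) = p - 12 = -12 + p)
o = -18/7 (o = -6*(-2/7 - 1/7*2) - 6 = -6*(-2/7 - 2/7) - 6 = -6*(-4/7) - 6 = 24/7 - 6 = -18/7 ≈ -2.5714)
-119*(J(10) + o) = -119*((-12 + 10) - 18/7) = -119*(-2 - 18/7) = -119*(-32/7) = 544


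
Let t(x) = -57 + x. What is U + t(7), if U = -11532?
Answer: -11582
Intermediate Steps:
U + t(7) = -11532 + (-57 + 7) = -11532 - 50 = -11582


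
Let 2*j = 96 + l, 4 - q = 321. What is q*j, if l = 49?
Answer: -45965/2 ≈ -22983.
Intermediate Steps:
q = -317 (q = 4 - 1*321 = 4 - 321 = -317)
j = 145/2 (j = (96 + 49)/2 = (1/2)*145 = 145/2 ≈ 72.500)
q*j = -317*145/2 = -45965/2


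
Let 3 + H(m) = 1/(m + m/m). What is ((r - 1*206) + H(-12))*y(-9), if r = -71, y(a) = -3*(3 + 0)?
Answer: 27729/11 ≈ 2520.8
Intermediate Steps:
y(a) = -9 (y(a) = -3*3 = -9)
H(m) = -3 + 1/(1 + m) (H(m) = -3 + 1/(m + m/m) = -3 + 1/(m + 1) = -3 + 1/(1 + m))
((r - 1*206) + H(-12))*y(-9) = ((-71 - 1*206) + (-2 - 3*(-12))/(1 - 12))*(-9) = ((-71 - 206) + (-2 + 36)/(-11))*(-9) = (-277 - 1/11*34)*(-9) = (-277 - 34/11)*(-9) = -3081/11*(-9) = 27729/11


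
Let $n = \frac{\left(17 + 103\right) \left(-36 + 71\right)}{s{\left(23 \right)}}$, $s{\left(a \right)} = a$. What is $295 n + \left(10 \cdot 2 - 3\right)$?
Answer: $\frac{1239391}{23} \approx 53887.0$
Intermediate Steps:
$n = \frac{4200}{23}$ ($n = \frac{\left(17 + 103\right) \left(-36 + 71\right)}{23} = 120 \cdot 35 \cdot \frac{1}{23} = 4200 \cdot \frac{1}{23} = \frac{4200}{23} \approx 182.61$)
$295 n + \left(10 \cdot 2 - 3\right) = 295 \cdot \frac{4200}{23} + \left(10 \cdot 2 - 3\right) = \frac{1239000}{23} + \left(20 - 3\right) = \frac{1239000}{23} + 17 = \frac{1239391}{23}$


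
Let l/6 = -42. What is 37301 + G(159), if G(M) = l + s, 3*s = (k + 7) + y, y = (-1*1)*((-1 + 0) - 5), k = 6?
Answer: 111166/3 ≈ 37055.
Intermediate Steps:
l = -252 (l = 6*(-42) = -252)
y = 6 (y = -(-1 - 5) = -1*(-6) = 6)
s = 19/3 (s = ((6 + 7) + 6)/3 = (13 + 6)/3 = (⅓)*19 = 19/3 ≈ 6.3333)
G(M) = -737/3 (G(M) = -252 + 19/3 = -737/3)
37301 + G(159) = 37301 - 737/3 = 111166/3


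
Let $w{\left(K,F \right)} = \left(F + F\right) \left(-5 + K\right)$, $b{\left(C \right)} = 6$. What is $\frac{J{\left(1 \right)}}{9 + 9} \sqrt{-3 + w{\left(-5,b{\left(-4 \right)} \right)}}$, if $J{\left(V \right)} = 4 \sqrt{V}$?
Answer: $\frac{2 i \sqrt{123}}{9} \approx 2.4646 i$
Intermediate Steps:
$w{\left(K,F \right)} = 2 F \left(-5 + K\right)$
$\frac{J{\left(1 \right)}}{9 + 9} \sqrt{-3 + w{\left(-5,b{\left(-4 \right)} \right)}} = \frac{4 \sqrt{1}}{9 + 9} \sqrt{-3 + 2 \cdot 6 \left(-5 - 5\right)} = \frac{4 \cdot 1}{18} \sqrt{-3 + 2 \cdot 6 \left(-10\right)} = \frac{1}{18} \cdot 4 \sqrt{-3 - 120} = \frac{2 \sqrt{-123}}{9} = \frac{2 i \sqrt{123}}{9}$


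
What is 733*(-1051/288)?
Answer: -770383/288 ≈ -2674.9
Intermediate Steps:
733*(-1051/288) = -770383/288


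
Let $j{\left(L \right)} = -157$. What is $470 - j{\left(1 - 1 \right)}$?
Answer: $627$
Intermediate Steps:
$470 - j{\left(1 - 1 \right)} = 470 - -157 = 470 + 157 = 627$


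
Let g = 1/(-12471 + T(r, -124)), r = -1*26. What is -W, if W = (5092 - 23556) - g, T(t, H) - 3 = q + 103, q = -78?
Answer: 229747551/12443 ≈ 18464.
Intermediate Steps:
r = -26
T(t, H) = 28 (T(t, H) = 3 + (-78 + 103) = 3 + 25 = 28)
g = -1/12443 (g = 1/(-12471 + 28) = 1/(-12443) = -1/12443 ≈ -8.0367e-5)
W = -229747551/12443 (W = (5092 - 23556) - 1*(-1/12443) = -18464 + 1/12443 = -229747551/12443 ≈ -18464.)
-W = -1*(-229747551/12443) = 229747551/12443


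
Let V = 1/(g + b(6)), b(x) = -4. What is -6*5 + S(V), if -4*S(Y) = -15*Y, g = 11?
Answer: -825/28 ≈ -29.464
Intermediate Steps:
V = ⅐ (V = 1/(11 - 4) = 1/7 = ⅐ ≈ 0.14286)
S(Y) = 15*Y/4 (S(Y) = -(-15)*Y/4 = 15*Y/4)
-6*5 + S(V) = -6*5 + (15/4)*(⅐) = -30 + 15/28 = -825/28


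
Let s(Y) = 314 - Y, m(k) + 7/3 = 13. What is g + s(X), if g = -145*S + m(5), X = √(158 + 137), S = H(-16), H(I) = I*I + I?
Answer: -103426/3 - √295 ≈ -34493.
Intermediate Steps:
H(I) = I + I² (H(I) = I² + I = I + I²)
S = 240 (S = -16*(1 - 16) = -16*(-15) = 240)
X = √295 ≈ 17.176
m(k) = 32/3 (m(k) = -7/3 + 13 = 32/3)
g = -104368/3 (g = -145*240 + 32/3 = -34800 + 32/3 = -104368/3 ≈ -34789.)
g + s(X) = -104368/3 + (314 - √295) = -103426/3 - √295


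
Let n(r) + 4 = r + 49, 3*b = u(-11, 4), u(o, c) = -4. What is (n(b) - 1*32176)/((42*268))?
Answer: -13771/4824 ≈ -2.8547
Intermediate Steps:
b = -4/3 (b = (⅓)*(-4) = -4/3 ≈ -1.3333)
n(r) = 45 + r (n(r) = -4 + (r + 49) = -4 + (49 + r) = 45 + r)
(n(b) - 1*32176)/((42*268)) = ((45 - 4/3) - 1*32176)/((42*268)) = (131/3 - 32176)/11256 = -96397/3*1/11256 = -13771/4824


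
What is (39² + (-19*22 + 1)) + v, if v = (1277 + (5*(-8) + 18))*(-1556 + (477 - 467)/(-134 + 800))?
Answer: -649901833/333 ≈ -1.9517e+6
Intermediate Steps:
v = -650269465/333 (v = (1277 + (-40 + 18))*(-1556 + 10/666) = (1277 - 22)*(-1556 + 10*(1/666)) = 1255*(-1556 + 5/333) = 1255*(-518143/333) = -650269465/333 ≈ -1.9528e+6)
(39² + (-19*22 + 1)) + v = (39² + (-19*22 + 1)) - 650269465/333 = (1521 + (-418 + 1)) - 650269465/333 = (1521 - 417) - 650269465/333 = 1104 - 650269465/333 = -649901833/333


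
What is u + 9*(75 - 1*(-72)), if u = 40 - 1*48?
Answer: 1315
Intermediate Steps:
u = -8 (u = 40 - 48 = -8)
u + 9*(75 - 1*(-72)) = -8 + 9*(75 - 1*(-72)) = -8 + 9*(75 + 72) = -8 + 9*147 = -8 + 1323 = 1315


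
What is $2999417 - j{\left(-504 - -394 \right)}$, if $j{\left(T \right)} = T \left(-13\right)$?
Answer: $2997987$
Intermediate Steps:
$j{\left(T \right)} = - 13 T$
$2999417 - j{\left(-504 - -394 \right)} = 2999417 - - 13 \left(-504 - -394\right) = 2999417 - - 13 \left(-504 + 394\right) = 2999417 - \left(-13\right) \left(-110\right) = 2999417 - 1430 = 2997987$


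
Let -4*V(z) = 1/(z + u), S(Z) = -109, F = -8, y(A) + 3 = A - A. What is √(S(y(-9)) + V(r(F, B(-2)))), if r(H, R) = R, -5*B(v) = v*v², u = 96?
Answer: 29*I*√30866/488 ≈ 10.44*I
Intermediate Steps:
y(A) = -3 (y(A) = -3 + (A - A) = -3 + 0 = -3)
B(v) = -v³/5 (B(v) = -v*v²/5 = -v³/5)
V(z) = -1/(4*(96 + z)) (V(z) = -1/(4*(z + 96)) = -1/(4*(96 + z)))
√(S(y(-9)) + V(r(F, B(-2)))) = √(-109 - 1/(384 + 4*(-⅕*(-2)³))) = √(-109 - 1/(384 + 4*(-⅕*(-8)))) = √(-109 - 1/(384 + 4*(8/5))) = √(-109 - 1/(384 + 32/5)) = √(-109 - 1/1952/5) = √(-109 - 1*5/1952) = √(-109 - 5/1952) = √(-212773/1952) = 29*I*√30866/488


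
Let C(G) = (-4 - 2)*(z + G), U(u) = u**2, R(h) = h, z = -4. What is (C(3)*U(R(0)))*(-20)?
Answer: 0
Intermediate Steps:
C(G) = 24 - 6*G (C(G) = (-4 - 2)*(-4 + G) = -6*(-4 + G) = 24 - 6*G)
(C(3)*U(R(0)))*(-20) = ((24 - 6*3)*0**2)*(-20) = ((24 - 18)*0)*(-20) = (6*0)*(-20) = 0*(-20) = 0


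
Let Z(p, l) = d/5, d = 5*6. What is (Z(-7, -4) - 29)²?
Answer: 529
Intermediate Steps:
d = 30
Z(p, l) = 6 (Z(p, l) = 30/5 = 30*(⅕) = 6)
(Z(-7, -4) - 29)² = (6 - 29)² = (-23)² = 529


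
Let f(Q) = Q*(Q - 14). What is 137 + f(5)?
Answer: 92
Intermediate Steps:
f(Q) = Q*(-14 + Q)
137 + f(5) = 137 + 5*(-14 + 5) = 137 + 5*(-9) = 137 - 45 = 92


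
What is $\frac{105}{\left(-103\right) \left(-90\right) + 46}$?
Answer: $\frac{105}{9316} \approx 0.011271$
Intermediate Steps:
$\frac{105}{\left(-103\right) \left(-90\right) + 46} = \frac{105}{9270 + 46} = \frac{105}{9316}$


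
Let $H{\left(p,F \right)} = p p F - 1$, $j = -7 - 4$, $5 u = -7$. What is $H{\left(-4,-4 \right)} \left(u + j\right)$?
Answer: $806$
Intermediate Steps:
$u = - \frac{7}{5}$ ($u = \frac{1}{5} \left(-7\right) = - \frac{7}{5} \approx -1.4$)
$j = -11$ ($j = -7 - 4 = -11$)
$H{\left(p,F \right)} = -1 + F p^{2}$ ($H{\left(p,F \right)} = p^{2} F - 1 = F p^{2} - 1 = -1 + F p^{2}$)
$H{\left(-4,-4 \right)} \left(u + j\right) = \left(-1 - 4 \left(-4\right)^{2}\right) \left(- \frac{7}{5} - 11\right) = \left(-1 - 64\right) \left(- \frac{62}{5}\right) = \left(-65\right) \left(- \frac{62}{5}\right) = 806$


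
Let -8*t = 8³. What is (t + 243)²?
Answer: 32041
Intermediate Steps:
t = -64 (t = -⅛*8³ = -⅛*512 = -64)
(t + 243)² = (-64 + 243)² = 179² = 32041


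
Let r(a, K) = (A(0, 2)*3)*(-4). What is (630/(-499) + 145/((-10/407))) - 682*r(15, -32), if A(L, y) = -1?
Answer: -14058589/998 ≈ -14087.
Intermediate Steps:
r(a, K) = 12 (r(a, K) = -1*3*(-4) = -3*(-4) = 12)
(630/(-499) + 145/((-10/407))) - 682*r(15, -32) = (630/(-499) + 145/((-10/407))) - 682*12 = (630*(-1/499) + 145/((-10*1/407))) - 8184 = (-630/499 + 145/(-10/407)) - 8184 = (-630/499 + 145*(-407/10)) - 8184 = (-630/499 - 11803/2) - 8184 = -5890957/998 - 8184 = -14058589/998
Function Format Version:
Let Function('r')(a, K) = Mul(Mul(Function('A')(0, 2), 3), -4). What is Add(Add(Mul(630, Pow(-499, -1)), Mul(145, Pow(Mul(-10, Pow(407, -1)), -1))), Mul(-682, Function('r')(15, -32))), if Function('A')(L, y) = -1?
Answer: Rational(-14058589, 998) ≈ -14087.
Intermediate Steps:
Function('r')(a, K) = 12 (Function('r')(a, K) = Mul(Mul(-1, 3), -4) = Mul(-3, -4) = 12)
Add(Add(Mul(630, Pow(-499, -1)), Mul(145, Pow(Mul(-10, Pow(407, -1)), -1))), Mul(-682, Function('r')(15, -32))) = Add(Add(Mul(630, Pow(-499, -1)), Mul(145, Pow(Mul(-10, Pow(407, -1)), -1))), Mul(-682, 12)) = Add(Add(Mul(630, Rational(-1, 499)), Mul(145, Pow(Mul(-10, Rational(1, 407)), -1))), -8184) = Add(Add(Rational(-630, 499), Mul(145, Pow(Rational(-10, 407), -1))), -8184) = Add(Add(Rational(-630, 499), Mul(145, Rational(-407, 10))), -8184) = Add(Add(Rational(-630, 499), Rational(-11803, 2)), -8184) = Add(Rational(-5890957, 998), -8184) = Rational(-14058589, 998)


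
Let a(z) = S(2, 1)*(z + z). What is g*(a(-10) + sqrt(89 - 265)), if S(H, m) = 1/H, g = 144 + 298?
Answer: -4420 + 1768*I*sqrt(11) ≈ -4420.0 + 5863.8*I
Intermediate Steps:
g = 442
a(z) = z (a(z) = (z + z)/2 = (2*z)/2 = z)
g*(a(-10) + sqrt(89 - 265)) = 442*(-10 + sqrt(89 - 265)) = 442*(-10 + sqrt(-176)) = 442*(-10 + 4*I*sqrt(11)) = -4420 + 1768*I*sqrt(11)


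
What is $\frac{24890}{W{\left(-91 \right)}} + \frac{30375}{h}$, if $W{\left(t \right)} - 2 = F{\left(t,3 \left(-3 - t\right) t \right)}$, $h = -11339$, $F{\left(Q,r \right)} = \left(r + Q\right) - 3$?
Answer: $- \frac{507375605}{136725662} \approx -3.7109$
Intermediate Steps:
$F{\left(Q,r \right)} = -3 + Q + r$ ($F{\left(Q,r \right)} = \left(Q + r\right) - 3 = -3 + Q + r$)
$W{\left(t \right)} = -1 + t + t \left(-9 - 3 t\right)$ ($W{\left(t \right)} = 2 + \left(-3 + t + 3 \left(-3 - t\right) t\right) = 2 + \left(-3 + t + \left(-9 - 3 t\right) t\right) = 2 + \left(-3 + t + t \left(-9 - 3 t\right)\right) = -1 + t + t \left(-9 - 3 t\right)$)
$\frac{24890}{W{\left(-91 \right)}} + \frac{30375}{h} = \frac{24890}{-1 - 91 - - 273 \left(3 - 91\right)} + \frac{30375}{-11339} = \frac{24890}{-1 - 91 - \left(-273\right) \left(-88\right)} + 30375 \left(- \frac{1}{11339}\right) = \frac{24890}{-1 - 91 - 24024} - \frac{30375}{11339} = \frac{24890}{-24116} - \frac{30375}{11339} = 24890 \left(- \frac{1}{24116}\right) - \frac{30375}{11339} = - \frac{12445}{12058} - \frac{30375}{11339} = - \frac{507375605}{136725662}$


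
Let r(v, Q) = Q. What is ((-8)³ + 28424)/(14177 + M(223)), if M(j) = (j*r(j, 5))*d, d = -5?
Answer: 13956/4301 ≈ 3.2448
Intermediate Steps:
M(j) = -25*j (M(j) = (j*5)*(-5) = (5*j)*(-5) = -25*j)
((-8)³ + 28424)/(14177 + M(223)) = ((-8)³ + 28424)/(14177 - 25*223) = (-512 + 28424)/(14177 - 5575) = 27912/8602 = 27912*(1/8602) = 13956/4301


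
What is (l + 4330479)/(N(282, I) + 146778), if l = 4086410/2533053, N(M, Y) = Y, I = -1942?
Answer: 10969336908797/366877264308 ≈ 29.899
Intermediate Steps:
l = 4086410/2533053 (l = 4086410*(1/2533053) = 4086410/2533053 ≈ 1.6132)
(l + 4330479)/(N(282, I) + 146778) = (4086410/2533053 + 4330479)/(-1942 + 146778) = (10969336908797/2533053)/144836 = (10969336908797/2533053)*(1/144836) = 10969336908797/366877264308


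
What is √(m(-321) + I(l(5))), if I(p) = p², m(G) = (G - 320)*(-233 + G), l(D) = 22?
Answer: √355598 ≈ 596.32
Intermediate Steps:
m(G) = (-320 + G)*(-233 + G)
√(m(-321) + I(l(5))) = √((74560 + (-321)² - 553*(-321)) + 22²) = √((74560 + 103041 + 177513) + 484) = √(355114 + 484) = √355598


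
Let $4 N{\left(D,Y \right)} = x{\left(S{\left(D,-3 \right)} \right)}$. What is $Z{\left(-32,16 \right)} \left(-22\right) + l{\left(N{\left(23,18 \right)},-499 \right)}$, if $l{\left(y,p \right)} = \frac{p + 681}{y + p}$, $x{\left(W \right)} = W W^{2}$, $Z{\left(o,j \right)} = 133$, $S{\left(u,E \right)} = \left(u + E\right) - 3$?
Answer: $- \frac{8534414}{2917} \approx -2925.8$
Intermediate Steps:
$S{\left(u,E \right)} = -3 + E + u$ ($S{\left(u,E \right)} = \left(E + u\right) - 3 = -3 + E + u$)
$x{\left(W \right)} = W^{3}$
$N{\left(D,Y \right)} = \frac{\left(-6 + D\right)^{3}}{4}$ ($N{\left(D,Y \right)} = \frac{\left(-3 - 3 + D\right)^{3}}{4} = \frac{\left(-6 + D\right)^{3}}{4}$)
$l{\left(y,p \right)} = \frac{681 + p}{p + y}$
$Z{\left(-32,16 \right)} \left(-22\right) + l{\left(N{\left(23,18 \right)},-499 \right)} = 133 \left(-22\right) + \frac{681 - 499}{-499 + \frac{\left(-6 + 23\right)^{3}}{4}} = -2926 + \frac{1}{-499 + \frac{17^{3}}{4}} \cdot 182 = -2926 + \frac{1}{-499 + \frac{1}{4} \cdot 4913} \cdot 182 = -2926 + \frac{1}{-499 + \frac{4913}{4}} \cdot 182 = -2926 + \frac{1}{\frac{2917}{4}} \cdot 182 = -2926 + \frac{4}{2917} \cdot 182 = -2926 + \frac{728}{2917} = - \frac{8534414}{2917}$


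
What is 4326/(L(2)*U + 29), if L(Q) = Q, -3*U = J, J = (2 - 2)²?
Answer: 4326/29 ≈ 149.17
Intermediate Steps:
J = 0 (J = 0² = 0)
U = 0 (U = -⅓*0 = 0)
4326/(L(2)*U + 29) = 4326/(2*0 + 29) = 4326/(0 + 29) = 4326/29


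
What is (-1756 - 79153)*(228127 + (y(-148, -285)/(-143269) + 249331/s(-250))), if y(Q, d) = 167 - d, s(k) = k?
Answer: -658207682666592299/35817250 ≈ -1.8377e+10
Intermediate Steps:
(-1756 - 79153)*(228127 + (y(-148, -285)/(-143269) + 249331/s(-250))) = (-1756 - 79153)*(228127 + ((167 - 1*(-285))/(-143269) + 249331/(-250))) = -80909*(228127 + ((167 + 285)*(-1/143269) + 249331*(-1/250))) = -80909*(228127 + (452*(-1/143269) - 249331/250)) = -80909*(228127 + (-452/143269 - 249331/250)) = -80909*(228127 - 35721516039/35817250) = -80909*8135160274711/35817250 = -658207682666592299/35817250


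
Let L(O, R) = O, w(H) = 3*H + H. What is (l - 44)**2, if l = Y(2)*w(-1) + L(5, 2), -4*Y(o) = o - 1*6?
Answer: 1849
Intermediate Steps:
Y(o) = 3/2 - o/4 (Y(o) = -(o - 1*6)/4 = -(o - 6)/4 = -(-6 + o)/4 = 3/2 - o/4)
w(H) = 4*H
l = 1 (l = (3/2 - 1/4*2)*(4*(-1)) + 5 = (3/2 - 1/2)*(-4) + 5 = 1*(-4) + 5 = -4 + 5 = 1)
(l - 44)**2 = (1 - 44)**2 = (-43)**2 = 1849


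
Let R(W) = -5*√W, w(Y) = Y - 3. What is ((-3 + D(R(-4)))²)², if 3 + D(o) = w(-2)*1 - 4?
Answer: 50625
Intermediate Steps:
w(Y) = -3 + Y
D(o) = -12 (D(o) = -3 + ((-3 - 2)*1 - 4) = -3 + (-5*1 - 4) = -3 + (-5 - 4) = -3 - 9 = -12)
((-3 + D(R(-4)))²)² = ((-3 - 12)²)² = ((-15)²)² = 225² = 50625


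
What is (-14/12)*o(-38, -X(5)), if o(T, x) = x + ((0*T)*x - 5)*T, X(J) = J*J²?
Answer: -455/6 ≈ -75.833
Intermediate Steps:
X(J) = J³
o(T, x) = x - 5*T (o(T, x) = x + (0*x - 5)*T = x + (0 - 5)*T = x - 5*T)
(-14/12)*o(-38, -X(5)) = (-14/12)*(-1*5³ - 5*(-38)) = (-14*1/12)*(-1*125 + 190) = -7*(-125 + 190)/6 = -7/6*65 = -455/6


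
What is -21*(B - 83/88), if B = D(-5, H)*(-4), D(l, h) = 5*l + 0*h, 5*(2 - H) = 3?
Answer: -183057/88 ≈ -2080.2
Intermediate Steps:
H = 7/5 (H = 2 - 1/5*3 = 2 - 3/5 = 7/5 ≈ 1.4000)
D(l, h) = 5*l (D(l, h) = 5*l + 0 = 5*l)
B = 100 (B = (5*(-5))*(-4) = -25*(-4) = 100)
-21*(B - 83/88) = -21*(100 - 83/88) = -21*8717/88 = -183057/88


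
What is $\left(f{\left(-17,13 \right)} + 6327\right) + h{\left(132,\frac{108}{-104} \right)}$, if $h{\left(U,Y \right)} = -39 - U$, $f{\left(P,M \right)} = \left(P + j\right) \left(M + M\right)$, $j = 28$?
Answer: $6442$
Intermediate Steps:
$f{\left(P,M \right)} = 2 M \left(28 + P\right)$ ($f{\left(P,M \right)} = \left(P + 28\right) \left(M + M\right) = \left(28 + P\right) 2 M = 2 M \left(28 + P\right)$)
$\left(f{\left(-17,13 \right)} + 6327\right) + h{\left(132,\frac{108}{-104} \right)} = \left(2 \cdot 13 \left(28 - 17\right) + 6327\right) - 171 = \left(2 \cdot 13 \cdot 11 + 6327\right) - 171 = \left(286 + 6327\right) - 171 = 6613 - 171 = 6442$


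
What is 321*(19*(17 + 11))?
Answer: 170772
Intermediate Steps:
321*(19*(17 + 11)) = 321*(19*28) = 321*532 = 170772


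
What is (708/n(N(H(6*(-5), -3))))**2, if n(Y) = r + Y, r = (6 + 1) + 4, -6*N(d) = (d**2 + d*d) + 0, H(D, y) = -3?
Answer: 31329/4 ≈ 7832.3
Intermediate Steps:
N(d) = -d**2/3 (N(d) = -((d**2 + d*d) + 0)/6 = -((d**2 + d**2) + 0)/6 = -(2*d**2 + 0)/6 = -d**2/3)
r = 11 (r = 7 + 4 = 11)
n(Y) = 11 + Y
(708/n(N(H(6*(-5), -3))))**2 = (708/(11 - 1/3*(-3)**2))**2 = (708/(11 - 1/3*9))**2 = (708/(11 - 3))**2 = (708/8)**2 = (708*(1/8))**2 = (177/2)**2 = 31329/4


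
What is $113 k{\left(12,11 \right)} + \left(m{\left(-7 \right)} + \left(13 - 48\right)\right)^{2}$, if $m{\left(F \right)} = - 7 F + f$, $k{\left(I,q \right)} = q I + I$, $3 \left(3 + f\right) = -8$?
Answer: $\frac{147073}{9} \approx 16341.0$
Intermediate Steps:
$f = - \frac{17}{3}$ ($f = -3 + \frac{1}{3} \left(-8\right) = -3 - \frac{8}{3} = - \frac{17}{3} \approx -5.6667$)
$k{\left(I,q \right)} = I + I q$ ($k{\left(I,q \right)} = I q + I = I + I q$)
$m{\left(F \right)} = - \frac{17}{3} - 7 F$ ($m{\left(F \right)} = - 7 F - \frac{17}{3} = - \frac{17}{3} - 7 F$)
$113 k{\left(12,11 \right)} + \left(m{\left(-7 \right)} + \left(13 - 48\right)\right)^{2} = 113 \cdot 12 \left(1 + 11\right) + \left(\left(- \frac{17}{3} - -49\right) + \left(13 - 48\right)\right)^{2} = 113 \cdot 12 \cdot 12 + \left(\left(- \frac{17}{3} + 49\right) + \left(13 - 48\right)\right)^{2} = 113 \cdot 144 + \left(\frac{130}{3} - 35\right)^{2} = 16272 + \left(\frac{25}{3}\right)^{2} = 16272 + \frac{625}{9} = \frac{147073}{9}$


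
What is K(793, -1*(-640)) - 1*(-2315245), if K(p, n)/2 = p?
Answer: 2316831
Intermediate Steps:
K(p, n) = 2*p
K(793, -1*(-640)) - 1*(-2315245) = 2*793 - 1*(-2315245) = 1586 + 2315245 = 2316831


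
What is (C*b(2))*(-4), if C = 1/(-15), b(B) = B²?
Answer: 16/15 ≈ 1.0667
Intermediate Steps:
C = -1/15 ≈ -0.066667
(C*b(2))*(-4) = -1/15*2²*(-4) = -1/15*4*(-4) = -4/15*(-4) = 16/15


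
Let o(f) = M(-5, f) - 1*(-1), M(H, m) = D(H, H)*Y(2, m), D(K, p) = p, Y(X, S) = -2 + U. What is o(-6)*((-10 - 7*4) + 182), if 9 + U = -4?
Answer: 10944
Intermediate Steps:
U = -13 (U = -9 - 4 = -13)
Y(X, S) = -15 (Y(X, S) = -2 - 13 = -15)
M(H, m) = -15*H (M(H, m) = H*(-15) = -15*H)
o(f) = 76 (o(f) = -15*(-5) - 1*(-1) = 75 + 1 = 76)
o(-6)*((-10 - 7*4) + 182) = 76*((-10 - 7*4) + 182) = 76*((-10 - 28) + 182) = 76*(-38 + 182) = 76*144 = 10944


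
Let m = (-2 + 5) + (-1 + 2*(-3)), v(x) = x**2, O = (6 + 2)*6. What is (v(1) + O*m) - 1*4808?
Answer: -4999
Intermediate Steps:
O = 48 (O = 8*6 = 48)
m = -4 (m = 3 + (-1 - 6) = 3 - 7 = -4)
(v(1) + O*m) - 1*4808 = (1**2 + 48*(-4)) - 1*4808 = (1 - 192) - 4808 = -191 - 4808 = -4999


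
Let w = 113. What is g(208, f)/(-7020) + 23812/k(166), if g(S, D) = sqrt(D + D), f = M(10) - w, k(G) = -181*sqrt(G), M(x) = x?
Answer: -11906*sqrt(166)/15023 - I*sqrt(206)/7020 ≈ -10.211 - 0.0020445*I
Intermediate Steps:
f = -103 (f = 10 - 1*113 = 10 - 113 = -103)
g(S, D) = sqrt(2)*sqrt(D) (g(S, D) = sqrt(2*D) = sqrt(2)*sqrt(D))
g(208, f)/(-7020) + 23812/k(166) = (sqrt(2)*sqrt(-103))/(-7020) + 23812/((-181*sqrt(166))) = (sqrt(2)*(I*sqrt(103)))*(-1/7020) + 23812*(-sqrt(166)/30046) = (I*sqrt(206))*(-1/7020) - 11906*sqrt(166)/15023 = -I*sqrt(206)/7020 - 11906*sqrt(166)/15023 = -11906*sqrt(166)/15023 - I*sqrt(206)/7020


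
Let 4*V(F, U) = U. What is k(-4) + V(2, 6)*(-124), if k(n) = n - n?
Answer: -186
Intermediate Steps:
k(n) = 0
V(F, U) = U/4
k(-4) + V(2, 6)*(-124) = 0 + ((1/4)*6)*(-124) = 0 + (3/2)*(-124) = 0 - 186 = -186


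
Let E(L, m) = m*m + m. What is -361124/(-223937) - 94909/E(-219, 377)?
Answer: 4315528573/4558909446 ≈ 0.94661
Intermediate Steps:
E(L, m) = m + m**2 (E(L, m) = m**2 + m = m + m**2)
-361124/(-223937) - 94909/E(-219, 377) = -361124/(-223937) - 94909*1/(377*(1 + 377)) = -361124*(-1/223937) - 94909/(377*378) = 361124/223937 - 94909/142506 = 4315528573/4558909446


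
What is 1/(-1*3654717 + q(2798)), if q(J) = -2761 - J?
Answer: -1/3660276 ≈ -2.7320e-7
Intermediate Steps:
1/(-1*3654717 + q(2798)) = 1/(-1*3654717 + (-2761 - 1*2798)) = 1/(-3654717 + (-2761 - 2798)) = 1/(-3654717 - 5559) = 1/(-3660276) = -1/3660276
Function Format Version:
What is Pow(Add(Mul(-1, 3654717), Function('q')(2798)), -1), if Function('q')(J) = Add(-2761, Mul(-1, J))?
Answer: Rational(-1, 3660276) ≈ -2.7320e-7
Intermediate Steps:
Pow(Add(Mul(-1, 3654717), Function('q')(2798)), -1) = Pow(Add(Mul(-1, 3654717), Add(-2761, Mul(-1, 2798))), -1) = Pow(Add(-3654717, Add(-2761, -2798)), -1) = Pow(Add(-3654717, -5559), -1) = Pow(-3660276, -1) = Rational(-1, 3660276)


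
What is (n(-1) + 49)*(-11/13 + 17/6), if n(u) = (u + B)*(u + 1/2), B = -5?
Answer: 310/3 ≈ 103.33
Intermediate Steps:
n(u) = (1/2 + u)*(-5 + u) (n(u) = (u - 5)*(u + 1/2) = (-5 + u)*(u + 1/2) = (-5 + u)*(1/2 + u) = (1/2 + u)*(-5 + u))
(n(-1) + 49)*(-11/13 + 17/6) = ((-5/2 + (-1)**2 - 9/2*(-1)) + 49)*(-11/13 + 17/6) = ((-5/2 + 1 + 9/2) + 49)*(-11*1/13 + 17*(1/6)) = (3 + 49)*(-11/13 + 17/6) = 52*(155/78) = 310/3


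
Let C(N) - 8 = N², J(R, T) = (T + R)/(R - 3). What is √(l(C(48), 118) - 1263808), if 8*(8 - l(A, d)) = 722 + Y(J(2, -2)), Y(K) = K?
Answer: 3*I*√561729/2 ≈ 1124.2*I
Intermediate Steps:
J(R, T) = (R + T)/(-3 + R)
C(N) = 8 + N²
l(A, d) = -329/4 (l(A, d) = 8 - (722 + (2 - 2)/(-3 + 2))/8 = 8 - (722 + 0/(-1))/8 = 8 - (722 - 1*0)/8 = 8 - (722 + 0)/8 = 8 - ⅛*722 = 8 - 361/4 = -329/4)
√(l(C(48), 118) - 1263808) = √(-329/4 - 1263808) = √(-5055561/4) = 3*I*√561729/2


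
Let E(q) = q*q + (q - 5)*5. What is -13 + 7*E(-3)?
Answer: -230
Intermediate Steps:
E(q) = -25 + q² + 5*q (E(q) = q² + (-5 + q)*5 = q² + (-25 + 5*q) = -25 + q² + 5*q)
-13 + 7*E(-3) = -13 + 7*(-25 + (-3)² + 5*(-3)) = -13 + 7*(-25 + 9 - 15) = -13 + 7*(-31) = -13 - 217 = -230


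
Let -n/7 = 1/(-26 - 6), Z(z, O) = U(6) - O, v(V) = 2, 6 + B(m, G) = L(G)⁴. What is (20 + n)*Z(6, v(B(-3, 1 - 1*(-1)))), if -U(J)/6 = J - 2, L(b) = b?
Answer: -8411/16 ≈ -525.69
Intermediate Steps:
B(m, G) = -6 + G⁴
U(J) = 12 - 6*J (U(J) = -6*(J - 2) = -6*(-2 + J) = 12 - 6*J)
Z(z, O) = -24 - O (Z(z, O) = (12 - 6*6) - O = (12 - 36) - O = -24 - O)
n = 7/32 (n = -7/(-26 - 6) = -7/(-32) = -7*(-1/32) = 7/32 ≈ 0.21875)
(20 + n)*Z(6, v(B(-3, 1 - 1*(-1)))) = (20 + 7/32)*(-24 - 1*2) = 647*(-24 - 2)/32 = (647/32)*(-26) = -8411/16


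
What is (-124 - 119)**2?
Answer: 59049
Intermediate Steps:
(-124 - 119)**2 = (-243)**2 = 59049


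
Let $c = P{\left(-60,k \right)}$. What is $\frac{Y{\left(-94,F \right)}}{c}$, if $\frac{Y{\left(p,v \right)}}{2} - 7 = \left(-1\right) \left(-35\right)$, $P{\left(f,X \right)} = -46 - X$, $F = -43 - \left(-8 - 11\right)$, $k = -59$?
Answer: $\frac{84}{13} \approx 6.4615$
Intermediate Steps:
$F = -24$ ($F = -43 - -19 = -43 + 19 = -24$)
$Y{\left(p,v \right)} = 84$ ($Y{\left(p,v \right)} = 14 + 2 \left(\left(-1\right) \left(-35\right)\right) = 14 + 2 \cdot 35 = 14 + 70 = 84$)
$c = 13$ ($c = -46 - -59 = -46 + 59 = 13$)
$\frac{Y{\left(-94,F \right)}}{c} = \frac{84}{13}$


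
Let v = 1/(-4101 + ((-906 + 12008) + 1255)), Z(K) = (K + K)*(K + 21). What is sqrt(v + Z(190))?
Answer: sqrt(85393624449)/1032 ≈ 283.16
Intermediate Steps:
Z(K) = 2*K*(21 + K) (Z(K) = (2*K)*(21 + K) = 2*K*(21 + K))
v = 1/8256 (v = 1/(-4101 + (11102 + 1255)) = 1/(-4101 + 12357) = 1/8256 ≈ 0.00012112)
sqrt(v + Z(190)) = sqrt(1/8256 + 2*190*(21 + 190)) = sqrt(1/8256 + 2*190*211) = sqrt(1/8256 + 80180) = sqrt(661966081/8256) = sqrt(85393624449)/1032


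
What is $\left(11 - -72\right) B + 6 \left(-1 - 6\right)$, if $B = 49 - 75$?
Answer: $-2200$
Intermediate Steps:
$B = -26$
$\left(11 - -72\right) B + 6 \left(-1 - 6\right) = \left(11 - -72\right) \left(-26\right) + 6 \left(-1 - 6\right) = \left(11 + 72\right) \left(-26\right) + 6 \left(-7\right) = 83 \left(-26\right) - 42 = -2158 - 42 = -2200$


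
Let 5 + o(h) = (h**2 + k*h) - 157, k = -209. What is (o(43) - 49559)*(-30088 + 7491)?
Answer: 1284842823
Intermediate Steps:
o(h) = -162 + h**2 - 209*h (o(h) = -5 + ((h**2 - 209*h) - 157) = -5 + (-157 + h**2 - 209*h) = -162 + h**2 - 209*h)
(o(43) - 49559)*(-30088 + 7491) = ((-162 + 43**2 - 209*43) - 49559)*(-30088 + 7491) = ((-162 + 1849 - 8987) - 49559)*(-22597) = (-7300 - 49559)*(-22597) = -56859*(-22597) = 1284842823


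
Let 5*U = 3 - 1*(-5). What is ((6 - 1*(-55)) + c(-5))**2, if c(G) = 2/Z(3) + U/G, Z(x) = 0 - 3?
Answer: 20259001/5625 ≈ 3601.6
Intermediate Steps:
U = 8/5 (U = (3 - 1*(-5))/5 = (3 + 5)/5 = (1/5)*8 = 8/5 ≈ 1.6000)
Z(x) = -3
c(G) = -2/3 + 8/(5*G) (c(G) = 2/(-3) + 8/(5*G) = 2*(-1/3) + 8/(5*G) = -2/3 + 8/(5*G))
((6 - 1*(-55)) + c(-5))**2 = ((6 - 1*(-55)) + (2/15)*(12 - 5*(-5))/(-5))**2 = ((6 + 55) + (2/15)*(-1/5)*(12 + 25))**2 = (61 + (2/15)*(-1/5)*37)**2 = (61 - 74/75)**2 = (4501/75)**2 = 20259001/5625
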